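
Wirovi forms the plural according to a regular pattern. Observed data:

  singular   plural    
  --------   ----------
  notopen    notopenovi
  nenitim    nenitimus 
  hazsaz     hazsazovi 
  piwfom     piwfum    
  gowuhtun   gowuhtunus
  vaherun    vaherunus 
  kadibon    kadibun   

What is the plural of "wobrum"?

wobrumus

notopen and kadibon both end in -n yet inflect differently (notopenovi, kadibun), so the final letter is not what conditions the rule; the last vowel is.
"wobrum" has last vowel 'u'. The stems whose last vowel is 'u' (vaherun → vaherunus, gowuhtun → gowuhtunus) add -us.
The other patterns: stems whose last vowel is 'a' or 'e' add -ovi; stems whose last vowel is 'o' change the last vowel to 'u'.
So wobrum → wobrumus.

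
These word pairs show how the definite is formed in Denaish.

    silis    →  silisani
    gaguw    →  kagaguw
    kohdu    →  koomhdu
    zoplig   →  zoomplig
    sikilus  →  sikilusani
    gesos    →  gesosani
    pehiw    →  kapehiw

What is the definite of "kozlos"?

kozlosani

"kozlos" ends in -s. The stems ending in -s (sikilus → sikilusani, gesos → gesosani, silis → silisani) add -ani.
So kozlos → kozlosani.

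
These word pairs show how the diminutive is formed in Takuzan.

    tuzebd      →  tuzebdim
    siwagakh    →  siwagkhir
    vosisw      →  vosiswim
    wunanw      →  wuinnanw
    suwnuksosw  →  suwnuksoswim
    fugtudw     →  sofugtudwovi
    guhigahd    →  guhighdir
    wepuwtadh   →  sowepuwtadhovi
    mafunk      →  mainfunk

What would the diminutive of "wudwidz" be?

sowudwidzovi

vosisw and fugtudw both end in -w yet inflect differently (vosiswim, sofugtudwovi), so the final letter is not what conditions the rule; the second-to-last letter is.
"wudwidz" has second-to-last letter 'd'. The stems whose second-to-last letter is 'd' (wepuwtadh → sowepuwtadhovi, fugtudw → sofugtudwovi) add so- … -ovi around the stem.
The other patterns: stems whose second-to-last letter is 'b' or 's' add -im; stems whose second-to-last letter is 'n' insert -in- after the first vowel; stems whose second-to-last letter is 'h' or 'k' delete the last vowel and add -ir.
So wudwidz → sowudwidzovi.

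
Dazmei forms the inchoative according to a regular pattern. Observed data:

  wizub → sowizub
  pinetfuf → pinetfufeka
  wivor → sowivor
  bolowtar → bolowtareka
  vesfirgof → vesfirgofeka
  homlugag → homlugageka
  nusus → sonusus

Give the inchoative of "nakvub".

sonakvub

bolowtar and wivor both end in -r yet inflect differently (bolowtareka, sowivor), so the final letter is not what conditions the rule; the number of vowels is.
"nakvub" has 2 vowels. The stems with 2 vowels (wivor → sowivor, wizub → sowizub, nusus → sonusus) add the prefix so-.
So nakvub → sonakvub.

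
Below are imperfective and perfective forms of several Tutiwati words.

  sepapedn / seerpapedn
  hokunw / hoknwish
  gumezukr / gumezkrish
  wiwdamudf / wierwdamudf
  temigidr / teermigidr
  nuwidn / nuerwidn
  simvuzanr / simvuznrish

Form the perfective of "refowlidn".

temigidr and simvuzanr both end in -r yet inflect differently (teermigidr, simvuznrish), so the final letter is not what conditions the rule; the second-to-last letter is.
"refowlidn" has second-to-last letter 'd'. The stems whose second-to-last letter is 'd' (temigidr → teermigidr, sepapedn → seerpapedn, wiwdamudf → wierwdamudf) insert -er- after the first vowel.
So refowlidn → reerfowlidn.

reerfowlidn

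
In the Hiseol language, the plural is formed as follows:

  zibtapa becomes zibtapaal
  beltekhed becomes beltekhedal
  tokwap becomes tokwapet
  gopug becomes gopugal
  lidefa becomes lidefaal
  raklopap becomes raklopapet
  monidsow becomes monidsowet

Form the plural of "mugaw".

mugawet

raklopap and zibtapa both have last vowel 'a' yet inflect differently (raklopapet, zibtapaal), so the last vowel is not what conditions the rule; the final letter is.
"mugaw" ends in -w. The one such stem in the data (monidsow → monidsowet) adds -et, so the same rule applies.
The other pattern: stems ending in -a, -d or -g add -al.
So mugaw → mugawet.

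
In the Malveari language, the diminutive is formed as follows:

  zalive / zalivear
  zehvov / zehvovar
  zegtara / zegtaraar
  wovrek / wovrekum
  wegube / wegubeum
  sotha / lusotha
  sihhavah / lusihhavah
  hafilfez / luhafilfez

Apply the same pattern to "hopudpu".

luhopudpu

zalive and wegube both end in -e yet inflect differently (zalivear, wegubeum), so the final letter is not what conditions the rule; the first letter is.
"hopudpu" begins with h-. The one such stem in the data (hafilfez → luhafilfez) adds the prefix lu-, so the same rule applies.
The other patterns: stems beginning with z- add -ar; stems beginning with w- add -um.
So hopudpu → luhopudpu.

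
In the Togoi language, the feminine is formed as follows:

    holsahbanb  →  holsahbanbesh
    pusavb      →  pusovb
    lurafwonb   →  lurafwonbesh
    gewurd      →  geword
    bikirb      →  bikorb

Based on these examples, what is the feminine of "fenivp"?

lurafwonb and pusavb both end in -b yet inflect differently (lurafwonbesh, pusovb), so the final letter is not what conditions the rule; the second-to-last letter is.
"fenivp" has second-to-last letter 'v'. The one such stem in the data (pusavb → pusovb) changes the last vowel to 'o' (as do gewurd, bikirb), so the same rule applies.
So fenivp → fenovp.

fenovp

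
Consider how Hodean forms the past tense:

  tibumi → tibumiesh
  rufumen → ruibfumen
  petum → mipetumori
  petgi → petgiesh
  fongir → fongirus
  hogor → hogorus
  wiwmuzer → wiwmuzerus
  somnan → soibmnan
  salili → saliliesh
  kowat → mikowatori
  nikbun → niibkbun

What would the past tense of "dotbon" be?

"dotbon" ends in -n. The stems ending in -n (nikbun → niibkbun, rufumen → ruibfumen, somnan → soibmnan) insert -ib- after the first vowel.
So dotbon → doibtbon.

doibtbon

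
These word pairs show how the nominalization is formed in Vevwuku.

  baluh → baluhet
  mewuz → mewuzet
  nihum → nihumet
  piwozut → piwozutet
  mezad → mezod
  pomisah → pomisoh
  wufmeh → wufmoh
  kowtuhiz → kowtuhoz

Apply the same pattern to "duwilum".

duwilumet

baluh and pomisah both end in -h yet inflect differently (baluhet, pomisoh), so the final letter is not what conditions the rule; the last vowel is.
"duwilum" has last vowel 'u'. The stems whose last vowel is 'u' (baluh → baluhet, mewuz → mewuzet, nihum → nihumet) add -et.
So duwilum → duwilumet.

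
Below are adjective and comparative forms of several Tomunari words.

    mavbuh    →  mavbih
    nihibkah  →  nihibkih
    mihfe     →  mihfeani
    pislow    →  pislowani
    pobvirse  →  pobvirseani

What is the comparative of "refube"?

mavbuh and mihfe both begin with m- yet inflect differently (mavbih, mihfeani), so the first letter is not what conditions the rule; the final letter is.
"refube" ends in -e. The stems ending in -e (mihfe → mihfeani, pobvirse → pobvirseani) add -ani.
The other pattern: stems ending in -h change the last vowel to 'i'.
So refube → refubeani.

refubeani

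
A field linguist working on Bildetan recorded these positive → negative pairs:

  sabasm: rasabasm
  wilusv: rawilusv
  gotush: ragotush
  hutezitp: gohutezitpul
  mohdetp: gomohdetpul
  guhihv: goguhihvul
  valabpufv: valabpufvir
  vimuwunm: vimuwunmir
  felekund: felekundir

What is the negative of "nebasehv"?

"nebasehv" has second-to-last letter 'h'. The one such stem in the data (guhihv → goguhihvul) adds go- … -ul around the stem, so the same rule applies.
So nebasehv → gonebasehvul.

gonebasehvul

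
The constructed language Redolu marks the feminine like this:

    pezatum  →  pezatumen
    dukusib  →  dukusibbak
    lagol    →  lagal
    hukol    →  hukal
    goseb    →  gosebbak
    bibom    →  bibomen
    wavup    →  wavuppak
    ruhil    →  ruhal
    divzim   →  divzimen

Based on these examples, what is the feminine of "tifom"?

tifomen

ruhil and divzim both have last vowel 'i' yet inflect differently (ruhal, divzimen), so the last vowel is not what conditions the rule; the final letter is.
"tifom" ends in -m. The stems ending in -m (divzim → divzimen, bibom → bibomen, pezatum → pezatumen) add -en.
So tifom → tifomen.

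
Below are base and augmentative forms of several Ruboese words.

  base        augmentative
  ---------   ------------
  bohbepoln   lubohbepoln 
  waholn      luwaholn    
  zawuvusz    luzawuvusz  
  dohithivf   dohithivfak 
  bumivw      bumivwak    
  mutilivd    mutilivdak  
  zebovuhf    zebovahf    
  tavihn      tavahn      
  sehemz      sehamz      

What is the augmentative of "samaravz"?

dohithivf and zebovuhf both end in -f yet inflect differently (dohithivfak, zebovahf), so the final letter is not what conditions the rule; the second-to-last letter is.
"samaravz" has second-to-last letter 'v'. The stems whose second-to-last letter is 'v' (dohithivf → dohithivfak, bumivw → bumivwak, mutilivd → mutilivdak) add -ak.
The other patterns: stems whose second-to-last letter is 'l' or 's' add the prefix lu-; stems whose second-to-last letter is 'h' or 'm' change the last vowel to 'a'.
So samaravz → samaravzak.

samaravzak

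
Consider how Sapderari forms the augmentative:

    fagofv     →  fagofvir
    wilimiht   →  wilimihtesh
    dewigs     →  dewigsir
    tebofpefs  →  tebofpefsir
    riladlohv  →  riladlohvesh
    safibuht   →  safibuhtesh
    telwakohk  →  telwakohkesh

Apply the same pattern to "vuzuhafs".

vuzuhafsir

riladlohv and fagofv both end in -v yet inflect differently (riladlohvesh, fagofvir), so the final letter is not what conditions the rule; the second-to-last letter is.
"vuzuhafs" has second-to-last letter 'f'. The stems whose second-to-last letter is 'f' (fagofv → fagofvir, tebofpefs → tebofpefsir) add -ir.
The other pattern: stems whose second-to-last letter is 'h' add -esh.
So vuzuhafs → vuzuhafsir.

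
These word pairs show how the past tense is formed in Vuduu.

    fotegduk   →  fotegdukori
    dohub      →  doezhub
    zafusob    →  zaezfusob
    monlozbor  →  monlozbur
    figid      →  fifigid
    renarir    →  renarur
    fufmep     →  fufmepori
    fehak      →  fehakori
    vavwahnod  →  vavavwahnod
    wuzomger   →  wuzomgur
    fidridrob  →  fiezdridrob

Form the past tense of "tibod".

vavwahnod and fidridrob both have last vowel 'o' yet inflect differently (vavavwahnod, fiezdridrob), so the last vowel is not what conditions the rule; the final letter is.
"tibod" ends in -d. The stems ending in -d (vavwahnod → vavavwahnod, figid → fifigid) repeat the first consonant+vowel as a prefix.
The other patterns: stems ending in -b insert -ez- after the first vowel; stems ending in -r change the last vowel to 'u'; stems ending in -k or -p add -ori.
So tibod → titibod.

titibod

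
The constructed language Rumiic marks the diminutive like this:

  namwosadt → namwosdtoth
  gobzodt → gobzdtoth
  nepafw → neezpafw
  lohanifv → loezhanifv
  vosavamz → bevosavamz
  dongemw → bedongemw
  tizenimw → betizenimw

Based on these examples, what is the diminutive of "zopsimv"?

bezopsimv

"zopsimv" has second-to-last letter 'm'. The stems whose second-to-last letter is 'm' (vosavamz → bevosavamz, dongemw → bedongemw, tizenimw → betizenimw) add the prefix be-.
The other patterns: stems whose second-to-last letter is 'd' delete the last vowel and add -oth; stems whose second-to-last letter is 'f' insert -ez- after the first vowel.
So zopsimv → bezopsimv.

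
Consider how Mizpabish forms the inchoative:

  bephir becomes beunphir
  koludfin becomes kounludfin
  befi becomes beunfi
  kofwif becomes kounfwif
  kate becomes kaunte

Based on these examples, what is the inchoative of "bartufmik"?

Every pair shown (bephir → beunphir, koludfin → kounludfin, befi → beunfi, …) follows the same rule: insert -un- after the first vowel.
So bartufmik → baunrtufmik.

baunrtufmik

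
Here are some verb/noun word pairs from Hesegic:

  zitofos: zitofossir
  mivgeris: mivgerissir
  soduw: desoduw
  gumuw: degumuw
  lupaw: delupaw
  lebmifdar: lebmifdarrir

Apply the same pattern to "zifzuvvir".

lupaw and lebmifdar both have last vowel 'a' yet inflect differently (delupaw, lebmifdarrir), so the last vowel is not what conditions the rule; the final letter is.
"zifzuvvir" ends in -r. The one such stem in the data (lebmifdar → lebmifdarrir) doubles the final consonant and adds -ir (as do mivgeris, zitofos), so the same rule applies.
So zifzuvvir → zifzuvvirrir.

zifzuvvirrir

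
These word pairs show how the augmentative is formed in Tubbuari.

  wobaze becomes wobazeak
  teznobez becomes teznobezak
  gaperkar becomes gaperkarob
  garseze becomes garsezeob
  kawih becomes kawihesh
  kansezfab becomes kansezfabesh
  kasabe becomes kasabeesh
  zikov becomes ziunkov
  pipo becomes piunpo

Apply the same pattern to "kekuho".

wobaze and garseze both end in -e yet inflect differently (wobazeak, garsezeob), so the final letter is not what conditions the rule; the first letter is.
"kekuho" begins with k-. The stems beginning with k- (kawih → kawihesh, kansezfab → kansezfabesh, kasabe → kasabeesh) add -esh.
So kekuho → kekuhoesh.

kekuhoesh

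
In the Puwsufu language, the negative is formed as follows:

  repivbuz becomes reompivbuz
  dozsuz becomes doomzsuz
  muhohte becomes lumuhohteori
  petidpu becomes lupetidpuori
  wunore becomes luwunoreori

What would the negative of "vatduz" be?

"vatduz" ends in a consonant. The stems ending in a consonant (dozsuz → doomzsuz, repivbuz → reompivbuz) insert -om- after the first vowel.
So vatduz → vaomtduz.

vaomtduz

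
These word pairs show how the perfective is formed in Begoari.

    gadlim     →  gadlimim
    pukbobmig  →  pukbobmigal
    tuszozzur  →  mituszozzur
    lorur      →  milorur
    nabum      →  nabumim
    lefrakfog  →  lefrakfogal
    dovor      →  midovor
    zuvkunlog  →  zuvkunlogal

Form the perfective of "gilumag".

pukbobmig and gadlim both have last vowel 'i' yet inflect differently (pukbobmigal, gadlimim), so the last vowel is not what conditions the rule; the final letter is.
"gilumag" ends in -g. The stems ending in -g (lefrakfog → lefrakfogal, zuvkunlog → zuvkunlogal, pukbobmig → pukbobmigal) add -al.
So gilumag → gilumagal.

gilumagal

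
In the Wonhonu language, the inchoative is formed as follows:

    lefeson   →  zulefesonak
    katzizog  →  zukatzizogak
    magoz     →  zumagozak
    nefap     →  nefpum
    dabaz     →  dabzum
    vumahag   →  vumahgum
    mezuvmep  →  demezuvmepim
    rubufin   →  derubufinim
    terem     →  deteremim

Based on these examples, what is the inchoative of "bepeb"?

magoz and dabaz both end in -z yet inflect differently (zumagozak, dabzum), so the final letter is not what conditions the rule; the last vowel is.
"bepeb" has last vowel 'e'. The stems whose last vowel is 'e' (mezuvmep → demezuvmepim, terem → deteremim) add de- … -im around the stem.
The other patterns: stems whose last vowel is 'o' add zu- … -ak around the stem; stems whose last vowel is 'a' delete the last vowel and add -um.
So bepeb → debepebim.

debepebim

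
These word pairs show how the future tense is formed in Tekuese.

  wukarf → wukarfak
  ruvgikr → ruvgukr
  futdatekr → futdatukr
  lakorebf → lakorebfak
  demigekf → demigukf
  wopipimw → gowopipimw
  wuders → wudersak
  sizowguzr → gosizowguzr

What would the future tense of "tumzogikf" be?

tumzogukf

wukarf and demigekf both end in -f yet inflect differently (wukarfak, demigukf), so the final letter is not what conditions the rule; the second-to-last letter is.
"tumzogikf" has second-to-last letter 'k'. The stems whose second-to-last letter is 'k' (futdatekr → futdatukr, demigekf → demigukf, ruvgikr → ruvgukr) change the last vowel to 'u'.
So tumzogikf → tumzogukf.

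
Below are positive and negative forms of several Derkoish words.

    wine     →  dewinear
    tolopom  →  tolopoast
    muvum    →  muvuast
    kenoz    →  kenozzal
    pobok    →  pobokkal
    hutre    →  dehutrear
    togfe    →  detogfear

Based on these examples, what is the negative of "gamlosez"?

gamlosezzal

tolopom and kenoz both have last vowel 'o' yet inflect differently (tolopoast, kenozzal), so the last vowel is not what conditions the rule; the final letter is.
"gamlosez" ends in -z. The one such stem in the data (kenoz → kenozzal) doubles the final consonant and adds -al (as does pobok), so the same rule applies.
So gamlosez → gamlosezzal.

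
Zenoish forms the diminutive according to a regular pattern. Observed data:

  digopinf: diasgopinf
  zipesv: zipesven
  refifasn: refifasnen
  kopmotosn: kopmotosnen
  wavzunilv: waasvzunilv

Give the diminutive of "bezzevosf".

"bezzevosf" has second-to-last letter 's'. The stems whose second-to-last letter is 's' (kopmotosn → kopmotosnen, refifasn → refifasnen, zipesv → zipesven) add -en.
The other pattern: stems whose second-to-last letter is 'l' or 'n' insert -as- after the first vowel.
So bezzevosf → bezzevosfen.

bezzevosfen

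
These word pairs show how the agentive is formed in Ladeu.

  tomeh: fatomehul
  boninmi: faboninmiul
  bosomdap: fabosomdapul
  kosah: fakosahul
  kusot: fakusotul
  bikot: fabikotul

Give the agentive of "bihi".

Every pair shown (tomeh → fatomehul, boninmi → faboninmiul, bosomdap → fabosomdapul, …) follows the same rule: add fa- … -ul around the stem.
So bihi → fabihiul.

fabihiul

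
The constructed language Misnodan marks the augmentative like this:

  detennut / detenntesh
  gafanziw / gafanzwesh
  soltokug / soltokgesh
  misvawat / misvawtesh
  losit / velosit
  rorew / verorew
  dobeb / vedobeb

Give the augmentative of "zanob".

detennut and losit both end in -t yet inflect differently (detenntesh, velosit), so the final letter is not what conditions the rule; the number of vowels is.
"zanob" has 2 vowels. The stems with 2 vowels (losit → velosit, rorew → verorew, dobeb → vedobeb) add the prefix ve-.
The other pattern: stems with 3 vowels delete the last vowel and add -esh.
So zanob → vezanob.

vezanob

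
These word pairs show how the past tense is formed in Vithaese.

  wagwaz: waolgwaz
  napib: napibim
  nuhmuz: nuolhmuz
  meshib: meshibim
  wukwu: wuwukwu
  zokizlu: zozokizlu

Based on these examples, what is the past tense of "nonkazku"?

"nonkazku" ends in -u. The stems ending in -u (wukwu → wuwukwu, zokizlu → zozokizlu) repeat the first consonant+vowel as a prefix.
The other patterns: stems ending in -b add -im; stems ending in -z insert -ol- after the first vowel.
So nonkazku → nononkazku.

nononkazku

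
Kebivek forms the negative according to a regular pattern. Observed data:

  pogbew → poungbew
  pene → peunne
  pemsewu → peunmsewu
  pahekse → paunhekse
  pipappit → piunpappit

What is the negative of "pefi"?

peunfi

Every pair shown (pogbew → poungbew, pene → peunne, pemsewu → peunmsewu, …) follows the same rule: insert -un- after the first vowel.
So pefi → peunfi.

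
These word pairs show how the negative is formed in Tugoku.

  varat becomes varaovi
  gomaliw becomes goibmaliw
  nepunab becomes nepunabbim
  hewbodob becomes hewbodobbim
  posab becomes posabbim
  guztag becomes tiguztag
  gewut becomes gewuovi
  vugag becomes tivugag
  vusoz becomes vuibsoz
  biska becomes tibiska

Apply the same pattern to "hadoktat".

hadoktaovi

nepunab and biska both have last vowel 'a' yet inflect differently (nepunabbim, tibiska), so the last vowel is not what conditions the rule; the final letter is.
"hadoktat" ends in -t. The stems ending in -t (gewut → gewuovi, varat → varaovi) drop the final letter and add -ovi.
The other patterns: stems ending in -b double the final consonant and add -im; stems ending in -a or -g add the prefix ti-; stems ending in -w or -z insert -ib- after the first vowel.
So hadoktat → hadoktaovi.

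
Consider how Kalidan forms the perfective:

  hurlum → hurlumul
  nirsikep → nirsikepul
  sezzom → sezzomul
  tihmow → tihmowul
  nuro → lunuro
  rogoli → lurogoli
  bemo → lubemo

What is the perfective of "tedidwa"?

"tedidwa" ends in a vowel. The stems ending in a vowel (nuro → lunuro, rogoli → lurogoli, bemo → lubemo) add the prefix lu-.
So tedidwa → lutedidwa.

lutedidwa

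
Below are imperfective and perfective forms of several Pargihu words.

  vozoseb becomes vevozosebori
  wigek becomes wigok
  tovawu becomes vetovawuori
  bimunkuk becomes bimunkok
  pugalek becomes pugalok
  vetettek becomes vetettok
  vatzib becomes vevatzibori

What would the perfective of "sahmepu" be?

vesahmepuori

pugalek and vozoseb both have last vowel 'e' yet inflect differently (pugalok, vevozosebori), so the last vowel is not what conditions the rule; the final letter is.
"sahmepu" ends in -u. The one such stem in the data (tovawu → vetovawuori) adds ve- … -ori around the stem, so the same rule applies.
So sahmepu → vesahmepuori.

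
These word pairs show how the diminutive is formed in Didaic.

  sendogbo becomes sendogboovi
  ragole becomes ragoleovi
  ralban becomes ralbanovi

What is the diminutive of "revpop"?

revpopovi

Every pair shown (sendogbo → sendogboovi, ragole → ragoleovi, ralban → ralbanovi) follows the same rule: add -ovi.
So revpop → revpopovi.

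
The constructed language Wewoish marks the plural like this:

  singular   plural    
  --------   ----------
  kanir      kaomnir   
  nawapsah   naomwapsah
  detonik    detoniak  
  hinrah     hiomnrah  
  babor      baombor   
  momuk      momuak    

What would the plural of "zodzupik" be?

detonik and kanir both have last vowel 'i' yet inflect differently (detoniak, kaomnir), so the last vowel is not what conditions the rule; the final letter is.
"zodzupik" ends in -k. The stems ending in -k (detonik → detoniak, momuk → momuak) drop the final letter and add -ak.
The other pattern: stems ending in -h or -r insert -om- after the first vowel.
So zodzupik → zodzupiak.

zodzupiak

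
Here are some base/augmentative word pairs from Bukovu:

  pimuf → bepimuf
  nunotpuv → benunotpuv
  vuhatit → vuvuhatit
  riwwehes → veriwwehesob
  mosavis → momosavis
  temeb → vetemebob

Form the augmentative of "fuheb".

"fuheb" has last vowel 'e'. The stems whose last vowel is 'e' (temeb → vetemebob, riwwehes → veriwwehesob) add ve- … -ob around the stem.
So fuheb → vefuhebob.

vefuhebob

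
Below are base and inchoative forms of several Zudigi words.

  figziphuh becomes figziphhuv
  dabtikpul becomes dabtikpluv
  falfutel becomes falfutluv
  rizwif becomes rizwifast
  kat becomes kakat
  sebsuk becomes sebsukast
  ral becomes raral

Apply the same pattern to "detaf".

ral and dabtikpul both end in -l yet inflect differently (raral, dabtikpluv), so the final letter is not what conditions the rule; the number of vowels is.
"detaf" has 2 vowels. The stems with 2 vowels (rizwif → rizwifast, sebsuk → sebsukast) add -ast.
The other patterns: stems with 1 vowel repeat the first consonant+vowel as a prefix; stems with 3 vowels delete the last vowel and add -uv.
So detaf → detafast.

detafast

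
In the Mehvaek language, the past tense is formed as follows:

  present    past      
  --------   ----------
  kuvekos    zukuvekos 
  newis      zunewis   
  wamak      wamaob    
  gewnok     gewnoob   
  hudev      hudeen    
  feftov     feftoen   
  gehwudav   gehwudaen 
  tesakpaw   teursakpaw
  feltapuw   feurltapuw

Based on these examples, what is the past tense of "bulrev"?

"bulrev" ends in -v. The stems ending in -v (hudev → hudeen, feftov → feftoen, gehwudav → gehwudaen) drop the final letter and add -en.
The other patterns: stems ending in -s add the prefix zu-; stems ending in -k drop the final letter and add -ob; stems ending in -w insert -ur- after the first vowel.
So bulrev → bulreen.

bulreen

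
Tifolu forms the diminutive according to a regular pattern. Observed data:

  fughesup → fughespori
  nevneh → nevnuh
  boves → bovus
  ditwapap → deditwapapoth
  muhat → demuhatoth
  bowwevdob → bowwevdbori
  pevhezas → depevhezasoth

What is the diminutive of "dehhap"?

pevhezas and boves both end in -s yet inflect differently (depevhezasoth, bovus), so the final letter is not what conditions the rule; the last vowel is.
"dehhap" has last vowel 'a'. The stems whose last vowel is 'a' (pevhezas → depevhezasoth, muhat → demuhatoth, ditwapap → deditwapapoth) add de- … -oth around the stem.
The other patterns: stems whose last vowel is 'e' change the last vowel to 'u'; stems whose last vowel is 'o' or 'u' delete the last vowel and add -ori.
So dehhap → dedehhapoth.

dedehhapoth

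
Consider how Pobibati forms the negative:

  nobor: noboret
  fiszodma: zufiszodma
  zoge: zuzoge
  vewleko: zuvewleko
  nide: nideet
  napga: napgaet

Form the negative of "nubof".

napga and fiszodma both end in -a yet inflect differently (napgaet, zufiszodma), so the final letter is not what conditions the rule; the first letter is.
"nubof" begins with n-. The stems beginning with n- (napga → napgaet, nobor → noboret, nide → nideet) add -et.
So nubof → nubofet.

nubofet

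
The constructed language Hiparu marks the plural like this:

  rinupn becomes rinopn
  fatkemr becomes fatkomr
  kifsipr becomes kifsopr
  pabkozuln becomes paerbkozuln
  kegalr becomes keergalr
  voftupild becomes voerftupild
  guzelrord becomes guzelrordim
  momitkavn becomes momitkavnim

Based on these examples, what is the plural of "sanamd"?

sanomd

rinupn and pabkozuln both end in -n yet inflect differently (rinopn, paerbkozuln), so the final letter is not what conditions the rule; the second-to-last letter is.
"sanamd" has second-to-last letter 'm'. The one such stem in the data (fatkemr → fatkomr) changes the last vowel to 'o' (as do rinupn, kifsipr), so the same rule applies.
So sanamd → sanomd.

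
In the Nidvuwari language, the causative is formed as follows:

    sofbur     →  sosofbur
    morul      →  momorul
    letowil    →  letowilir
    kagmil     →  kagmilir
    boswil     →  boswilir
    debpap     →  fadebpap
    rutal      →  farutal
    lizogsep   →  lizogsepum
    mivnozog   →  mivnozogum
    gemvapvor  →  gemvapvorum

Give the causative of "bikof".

"bikof" has last vowel 'o'. The stems whose last vowel is 'o' (mivnozog → mivnozogum, gemvapvor → gemvapvorum) add -um.
The other patterns: stems whose last vowel is 'u' repeat the first consonant+vowel as a prefix; stems whose last vowel is 'i' add -ir; stems whose last vowel is 'a' add the prefix fa-.
So bikof → bikofum.

bikofum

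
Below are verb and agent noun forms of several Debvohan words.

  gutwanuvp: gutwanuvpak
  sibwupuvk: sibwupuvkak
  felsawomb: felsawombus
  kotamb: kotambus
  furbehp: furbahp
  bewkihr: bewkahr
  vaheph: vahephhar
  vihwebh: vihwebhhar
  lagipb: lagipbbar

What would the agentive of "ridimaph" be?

ridimaphhar

"ridimaph" has second-to-last letter 'p'. The stems whose second-to-last letter is 'p' (vaheph → vahephhar, lagipb → lagipbbar) double the final consonant and add -ar.
The other patterns: stems whose second-to-last letter is 'v' add -ak; stems whose second-to-last letter is 'm' add -us; stems whose second-to-last letter is 'h' change the last vowel to 'a'.
So ridimaph → ridimaphhar.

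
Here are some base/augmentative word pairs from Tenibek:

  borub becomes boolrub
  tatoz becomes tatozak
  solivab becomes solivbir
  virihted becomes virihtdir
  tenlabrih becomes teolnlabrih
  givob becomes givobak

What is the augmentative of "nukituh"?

nuolkituh

borub and solivab both end in -b yet inflect differently (boolrub, solivbir), so the final letter is not what conditions the rule; the last vowel is.
"nukituh" has last vowel 'u'. The one such stem in the data (borub → boolrub) inserts -ol- after the first vowel (as does tenlabrih), so the same rule applies.
The other patterns: stems whose last vowel is 'a' or 'e' delete the last vowel and add -ir; stems whose last vowel is 'o' add -ak.
So nukituh → nuolkituh.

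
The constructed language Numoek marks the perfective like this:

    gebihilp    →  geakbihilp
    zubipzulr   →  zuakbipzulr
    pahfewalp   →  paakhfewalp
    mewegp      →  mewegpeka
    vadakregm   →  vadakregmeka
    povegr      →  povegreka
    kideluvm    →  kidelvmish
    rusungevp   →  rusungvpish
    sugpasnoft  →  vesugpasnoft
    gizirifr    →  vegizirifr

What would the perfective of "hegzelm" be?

heakgzelm

"hegzelm" has second-to-last letter 'l'. The stems whose second-to-last letter is 'l' (gebihilp → geakbihilp, zubipzulr → zuakbipzulr, pahfewalp → paakhfewalp) insert -ak- after the first vowel.
So hegzelm → heakgzelm.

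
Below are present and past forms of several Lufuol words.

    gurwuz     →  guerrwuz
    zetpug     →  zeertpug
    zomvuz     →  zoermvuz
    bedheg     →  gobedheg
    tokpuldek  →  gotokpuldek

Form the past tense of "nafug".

zetpug and bedheg both end in -g yet inflect differently (zeertpug, gobedheg), so the final letter is not what conditions the rule; the last vowel is.
"nafug" has last vowel 'u'. The stems whose last vowel is 'u' (gurwuz → guerrwuz, zetpug → zeertpug, zomvuz → zoermvuz) insert -er- after the first vowel.
So nafug → naerfug.

naerfug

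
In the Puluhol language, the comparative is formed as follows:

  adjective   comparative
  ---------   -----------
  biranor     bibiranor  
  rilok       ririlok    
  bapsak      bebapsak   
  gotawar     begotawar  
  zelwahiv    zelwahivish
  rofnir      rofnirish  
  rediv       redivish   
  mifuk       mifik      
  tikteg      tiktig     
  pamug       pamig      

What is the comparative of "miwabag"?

bemiwabag

"miwabag" has last vowel 'a'. The stems whose last vowel is 'a' (bapsak → bebapsak, gotawar → begotawar) add the prefix be-.
The other patterns: stems whose last vowel is 'o' repeat the first consonant+vowel as a prefix; stems whose last vowel is 'i' add -ish; stems whose last vowel is 'e' or 'u' change the last vowel to 'i'.
So miwabag → bemiwabag.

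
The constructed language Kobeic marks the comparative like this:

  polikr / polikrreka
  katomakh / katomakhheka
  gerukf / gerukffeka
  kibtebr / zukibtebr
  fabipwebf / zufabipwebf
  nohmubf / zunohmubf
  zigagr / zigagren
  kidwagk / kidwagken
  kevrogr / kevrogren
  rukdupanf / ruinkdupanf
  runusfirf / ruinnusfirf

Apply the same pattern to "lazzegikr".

"lazzegikr" has second-to-last letter 'k'. The stems whose second-to-last letter is 'k' (polikr → polikrreka, katomakh → katomakhheka, gerukf → gerukffeka) double the final consonant and add -eka.
So lazzegikr → lazzegikrreka.

lazzegikrreka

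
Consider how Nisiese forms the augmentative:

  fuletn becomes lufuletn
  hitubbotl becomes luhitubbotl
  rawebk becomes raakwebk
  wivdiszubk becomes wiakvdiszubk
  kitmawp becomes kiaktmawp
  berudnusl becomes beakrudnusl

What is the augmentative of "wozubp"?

woakzubp

hitubbotl and berudnusl both end in -l yet inflect differently (luhitubbotl, beakrudnusl), so the final letter is not what conditions the rule; the second-to-last letter is.
"wozubp" has second-to-last letter 'b'. The stems whose second-to-last letter is 'b' (rawebk → raakwebk, wivdiszubk → wiakvdiszubk) insert -ak- after the first vowel.
The other pattern: stems whose second-to-last letter is 't' add the prefix lu-.
So wozubp → woakzubp.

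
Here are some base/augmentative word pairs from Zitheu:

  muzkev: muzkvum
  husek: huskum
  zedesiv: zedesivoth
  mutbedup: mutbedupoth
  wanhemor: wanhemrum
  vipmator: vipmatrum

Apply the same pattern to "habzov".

habzvum

"habzov" has last vowel 'o'. The stems whose last vowel is 'o' (vipmator → vipmatrum, wanhemor → wanhemrum) delete the last vowel and add -um.
The other pattern: stems whose last vowel is 'i' or 'u' add -oth.
So habzov → habzvum.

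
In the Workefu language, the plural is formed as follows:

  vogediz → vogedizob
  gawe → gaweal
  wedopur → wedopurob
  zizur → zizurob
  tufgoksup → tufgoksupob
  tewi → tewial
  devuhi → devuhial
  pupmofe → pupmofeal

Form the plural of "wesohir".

wesohirob

"wesohir" ends in a consonant. The stems ending in a consonant (vogediz → vogedizob, tufgoksup → tufgoksupob, wedopur → wedopurob) add -ob.
The other pattern: stems ending in a vowel add -al.
So wesohir → wesohirob.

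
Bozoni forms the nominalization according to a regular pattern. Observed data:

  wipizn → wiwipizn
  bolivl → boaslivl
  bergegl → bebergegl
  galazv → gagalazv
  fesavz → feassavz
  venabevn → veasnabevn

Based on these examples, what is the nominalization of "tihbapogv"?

bolivl and bergegl both end in -l yet inflect differently (boaslivl, bebergegl), so the final letter is not what conditions the rule; the second-to-last letter is.
"tihbapogv" has second-to-last letter 'g'. The one such stem in the data (bergegl → bebergegl) repeats the first consonant+vowel as a prefix (as do galazv, wipizn), so the same rule applies.
The other pattern: stems whose second-to-last letter is 'v' insert -as- after the first vowel.
So tihbapogv → titihbapogv.

titihbapogv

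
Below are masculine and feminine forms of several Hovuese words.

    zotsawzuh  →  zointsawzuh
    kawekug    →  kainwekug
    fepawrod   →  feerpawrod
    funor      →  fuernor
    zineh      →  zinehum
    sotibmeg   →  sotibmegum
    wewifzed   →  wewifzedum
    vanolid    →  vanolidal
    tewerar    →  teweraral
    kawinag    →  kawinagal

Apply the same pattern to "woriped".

zotsawzuh and zineh both end in -h yet inflect differently (zointsawzuh, zinehum), so the final letter is not what conditions the rule; the last vowel is.
"woriped" has last vowel 'e'. The stems whose last vowel is 'e' (zineh → zinehum, sotibmeg → sotibmegum, wewifzed → wewifzedum) add -um.
The other patterns: stems whose last vowel is 'u' insert -in- after the first vowel; stems whose last vowel is 'o' insert -er- after the first vowel; stems whose last vowel is 'a' or 'i' add -al.
So woriped → woripedum.

woripedum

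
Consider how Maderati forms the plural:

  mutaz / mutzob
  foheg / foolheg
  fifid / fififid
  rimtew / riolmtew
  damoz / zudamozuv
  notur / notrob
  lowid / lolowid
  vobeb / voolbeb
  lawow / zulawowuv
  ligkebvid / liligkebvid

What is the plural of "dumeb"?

rimtew and lawow both end in -w yet inflect differently (riolmtew, zulawowuv), so the final letter is not what conditions the rule; the last vowel is.
"dumeb" has last vowel 'e'. The stems whose last vowel is 'e' (foheg → foolheg, vobeb → voolbeb, rimtew → riolmtew) insert -ol- after the first vowel.
So dumeb → duolmeb.

duolmeb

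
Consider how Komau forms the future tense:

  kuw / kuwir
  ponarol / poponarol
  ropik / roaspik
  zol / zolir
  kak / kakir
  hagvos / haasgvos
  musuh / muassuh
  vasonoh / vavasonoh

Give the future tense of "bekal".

beaskal

"bekal" has 2 vowels. The stems with 2 vowels (musuh → muassuh, ropik → roaspik, hagvos → haasgvos) insert -as- after the first vowel.
The other patterns: stems with 1 vowel add -ir; stems with 3 vowels repeat the first consonant+vowel as a prefix.
So bekal → beaskal.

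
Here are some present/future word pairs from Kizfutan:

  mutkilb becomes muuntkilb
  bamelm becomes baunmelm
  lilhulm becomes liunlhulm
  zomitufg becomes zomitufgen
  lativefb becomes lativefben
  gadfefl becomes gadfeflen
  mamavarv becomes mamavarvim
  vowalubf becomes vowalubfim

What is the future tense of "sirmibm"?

mutkilb and lativefb both end in -b yet inflect differently (muuntkilb, lativefben), so the final letter is not what conditions the rule; the second-to-last letter is.
"sirmibm" has second-to-last letter 'b'. The one such stem in the data (vowalubf → vowalubfim) adds -im, so the same rule applies.
So sirmibm → sirmibmim.

sirmibmim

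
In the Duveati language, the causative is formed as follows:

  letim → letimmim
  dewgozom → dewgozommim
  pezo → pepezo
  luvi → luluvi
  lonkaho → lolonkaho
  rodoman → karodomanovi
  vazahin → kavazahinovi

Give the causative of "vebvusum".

dewgozom and pezo both have last vowel 'o' yet inflect differently (dewgozommim, pepezo), so the last vowel is not what conditions the rule; the final letter is.
"vebvusum" ends in -m. The stems ending in -m (letim → letimmim, dewgozom → dewgozommim) double the final consonant and add -im.
The other patterns: stems ending in -i or -o repeat the first consonant+vowel as a prefix; stems ending in -n add ka- … -ovi around the stem.
So vebvusum → vebvusummim.

vebvusummim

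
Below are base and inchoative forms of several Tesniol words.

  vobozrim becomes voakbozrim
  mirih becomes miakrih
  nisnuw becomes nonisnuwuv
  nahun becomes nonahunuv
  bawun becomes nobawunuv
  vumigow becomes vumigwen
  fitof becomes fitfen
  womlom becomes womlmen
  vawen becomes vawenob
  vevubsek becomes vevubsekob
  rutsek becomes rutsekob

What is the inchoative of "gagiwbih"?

nisnuw and vumigow both end in -w yet inflect differently (nonisnuwuv, vumigwen), so the final letter is not what conditions the rule; the last vowel is.
"gagiwbih" has last vowel 'i'. The stems whose last vowel is 'i' (vobozrim → voakbozrim, mirih → miakrih) insert -ak- after the first vowel.
So gagiwbih → gaakgiwbih.

gaakgiwbih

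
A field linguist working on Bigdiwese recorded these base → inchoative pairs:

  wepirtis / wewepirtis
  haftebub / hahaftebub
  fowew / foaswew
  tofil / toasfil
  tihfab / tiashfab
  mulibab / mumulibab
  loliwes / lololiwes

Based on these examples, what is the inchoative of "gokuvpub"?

"gokuvpub" has 3 vowels. The stems with 3 vowels (haftebub → hahaftebub, wepirtis → wewepirtis, loliwes → lololiwes) repeat the first consonant+vowel as a prefix.
The other pattern: stems with 2 vowels insert -as- after the first vowel.
So gokuvpub → gogokuvpub.

gogokuvpub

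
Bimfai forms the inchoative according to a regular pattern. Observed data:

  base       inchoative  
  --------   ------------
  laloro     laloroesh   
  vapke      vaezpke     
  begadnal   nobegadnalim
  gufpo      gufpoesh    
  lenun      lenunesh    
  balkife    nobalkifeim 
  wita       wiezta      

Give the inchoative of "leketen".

balkife and vapke both end in -e yet inflect differently (nobalkifeim, vaezpke), so the final letter is not what conditions the rule; the first letter is.
"leketen" begins with l-. The stems beginning with l- (lenun → lenunesh, laloro → laloroesh) add -esh.
So leketen → leketenesh.

leketenesh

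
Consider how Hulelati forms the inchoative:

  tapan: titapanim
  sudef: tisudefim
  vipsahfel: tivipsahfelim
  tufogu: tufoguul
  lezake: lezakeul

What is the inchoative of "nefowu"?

sudef and lezake both have last vowel 'e' yet inflect differently (tisudefim, lezakeul), so the last vowel is not what conditions the rule; whether the stem ends in a vowel or a consonant is.
"nefowu" ends in a vowel. The stems ending in a vowel (tufogu → tufoguul, lezake → lezakeul) add -ul.
The other pattern: stems ending in a consonant add ti- … -im around the stem.
So nefowu → nefowuul.

nefowuul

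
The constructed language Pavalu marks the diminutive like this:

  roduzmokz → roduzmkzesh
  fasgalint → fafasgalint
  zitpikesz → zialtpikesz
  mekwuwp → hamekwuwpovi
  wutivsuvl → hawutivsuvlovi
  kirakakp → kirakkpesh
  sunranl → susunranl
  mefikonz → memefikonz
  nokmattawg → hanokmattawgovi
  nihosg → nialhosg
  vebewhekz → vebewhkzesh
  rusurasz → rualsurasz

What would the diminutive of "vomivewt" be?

nihosg and nokmattawg both end in -g yet inflect differently (nialhosg, hanokmattawgovi), so the final letter is not what conditions the rule; the second-to-last letter is.
"vomivewt" has second-to-last letter 'w'. The stems whose second-to-last letter is 'w' (nokmattawg → hanokmattawgovi, mekwuwp → hamekwuwpovi) add ha- … -ovi around the stem.
The other patterns: stems whose second-to-last letter is 's' insert -al- after the first vowel; stems whose second-to-last letter is 'k' delete the last vowel and add -esh; stems whose second-to-last letter is 'n' repeat the first consonant+vowel as a prefix.
So vomivewt → havomivewtovi.

havomivewtovi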